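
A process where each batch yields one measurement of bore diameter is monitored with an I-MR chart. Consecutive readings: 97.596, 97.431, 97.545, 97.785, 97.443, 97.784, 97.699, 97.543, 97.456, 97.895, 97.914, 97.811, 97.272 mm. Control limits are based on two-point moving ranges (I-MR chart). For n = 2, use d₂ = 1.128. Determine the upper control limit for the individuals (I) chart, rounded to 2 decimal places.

98.21

X̄ = (97.596 + 97.431 + 97.545 + 97.785 + 97.443 + 97.784 + 97.699 + 97.543 + 97.456 + 97.895 + 97.914 + 97.811 + 97.272) / 13 = 97.6288
Moving ranges: 0.165, 0.114, 0.240, 0.342, 0.341, 0.085, 0.156, 0.087, 0.439, 0.019, 0.103, 0.539; M̄R̄ = 2.6300 / 12 = 0.2192
UCL = X̄ + 3·M̄R̄/d₂ = 97.6288 + 3 × 0.2192 / 1.128 = 98.2117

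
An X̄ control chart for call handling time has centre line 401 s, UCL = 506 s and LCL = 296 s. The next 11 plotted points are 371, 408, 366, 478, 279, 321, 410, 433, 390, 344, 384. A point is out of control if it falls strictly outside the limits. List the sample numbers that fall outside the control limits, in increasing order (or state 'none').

5

Compare each point to [296, 506]: sample 5 = 279 < LCL.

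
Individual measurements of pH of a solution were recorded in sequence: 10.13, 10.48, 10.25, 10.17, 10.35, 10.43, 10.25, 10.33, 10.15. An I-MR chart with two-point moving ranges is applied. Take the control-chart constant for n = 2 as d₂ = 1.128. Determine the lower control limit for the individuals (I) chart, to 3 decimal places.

X̄ = (10.13 + 10.48 + 10.25 + 10.17 + 10.35 + 10.43 + 10.25 + 10.33 + 10.15) / 9 = 10.2822
Moving ranges: 0.35, 0.23, 0.08, 0.18, 0.08, 0.18, 0.08, 0.18; M̄R̄ = 1.3600 / 8 = 0.1700
LCL = X̄ − 3·M̄R̄/d₂ = 10.2822 − 3 × 0.1700 / 1.128 = 9.8301

9.830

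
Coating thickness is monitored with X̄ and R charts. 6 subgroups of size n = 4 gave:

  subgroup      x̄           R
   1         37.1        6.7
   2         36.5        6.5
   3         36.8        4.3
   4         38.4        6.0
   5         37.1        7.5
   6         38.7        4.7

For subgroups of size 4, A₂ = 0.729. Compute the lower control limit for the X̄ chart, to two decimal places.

33.10

X̄̄ = (37.1 + 36.5 + 36.8 + 38.4 + 37.1 + 38.7) / 6 = 224.6000 / 6 = 37.4333
R̄ = (6.7 + 6.5 + 4.3 + 6.0 + 7.5 + 4.7) / 6 = 35.7000 / 6 = 5.9500
LCL = X̄̄ − A₂·R̄ = 37.4333 − 0.729 × 5.9500 = 33.0958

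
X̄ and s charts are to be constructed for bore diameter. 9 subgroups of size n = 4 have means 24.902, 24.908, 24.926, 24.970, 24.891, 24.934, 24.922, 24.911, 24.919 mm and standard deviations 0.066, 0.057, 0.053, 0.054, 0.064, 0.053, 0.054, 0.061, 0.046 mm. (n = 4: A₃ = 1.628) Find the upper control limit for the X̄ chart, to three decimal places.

X̄̄ = (24.902 + 24.908 + 24.926 + 24.970 + 24.891 + 24.934 + 24.922 + 24.911 + 24.919) / 9 = 24.9203
s̄ = (0.066 + 0.057 + 0.053 + 0.054 + 0.064 + 0.053 + 0.054 + 0.061 + 0.046) / 9 = 0.0564
UCL = X̄̄ + A₃·s̄ = 24.9203 + 1.628 × 0.0564 = 25.0122

25.012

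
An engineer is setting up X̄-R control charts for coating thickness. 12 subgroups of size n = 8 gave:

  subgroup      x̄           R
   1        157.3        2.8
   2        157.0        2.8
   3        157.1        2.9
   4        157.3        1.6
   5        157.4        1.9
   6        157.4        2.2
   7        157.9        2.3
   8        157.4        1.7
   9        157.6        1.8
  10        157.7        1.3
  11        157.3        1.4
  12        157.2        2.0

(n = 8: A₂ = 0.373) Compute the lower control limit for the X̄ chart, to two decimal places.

156.62

X̄̄ = (157.3 + 157.0 + 157.1 + 157.3 + 157.4 + 157.4 + 157.9 + 157.4 + 157.6 + 157.7 + 157.3 + 157.2) / 12 = 1888.6000 / 12 = 157.3833
R̄ = (2.8 + 2.8 + 2.9 + 1.6 + 1.9 + 2.2 + 2.3 + 1.7 + 1.8 + 1.3 + 1.4 + 2.0) / 12 = 24.7000 / 12 = 2.0583
LCL = X̄̄ − A₂·R̄ = 157.3833 − 0.373 × 2.0583 = 156.6156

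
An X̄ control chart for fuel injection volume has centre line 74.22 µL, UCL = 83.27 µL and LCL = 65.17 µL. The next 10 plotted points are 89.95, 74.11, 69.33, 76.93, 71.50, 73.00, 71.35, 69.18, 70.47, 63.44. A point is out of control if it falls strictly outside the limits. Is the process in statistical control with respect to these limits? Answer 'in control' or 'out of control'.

out of control

Compare each point to [65.17, 83.27]: sample 1 = 89.95 > UCL; sample 10 = 63.44 < LCL.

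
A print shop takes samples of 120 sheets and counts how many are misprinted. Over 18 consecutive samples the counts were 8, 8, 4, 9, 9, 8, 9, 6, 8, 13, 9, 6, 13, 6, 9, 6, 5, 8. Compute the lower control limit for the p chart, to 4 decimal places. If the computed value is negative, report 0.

0.0000

p̄ = Σdᵢ / (k·n) = 144 / (18 × 120) = 0.06667
LCL = p̄ − 3·√(p̄(1−p̄)/n) = 0.06667 − 3 × 0.02277 = -0.00165 → 0 (negative, so LCL = 0)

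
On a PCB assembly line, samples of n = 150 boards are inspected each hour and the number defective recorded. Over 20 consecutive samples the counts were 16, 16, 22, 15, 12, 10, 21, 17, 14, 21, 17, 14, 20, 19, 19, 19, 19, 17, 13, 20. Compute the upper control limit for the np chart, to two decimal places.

28.71

p̄ = Σdᵢ / (k·n) = 341 / (20 × 150) = 0.11367
UCL = np̄ + 3·√(np̄(1−p̄)) = 17.0500 + 3 × √(17.0500×0.88633) = 17.0500 + 3 × 3.8874 = 28.7122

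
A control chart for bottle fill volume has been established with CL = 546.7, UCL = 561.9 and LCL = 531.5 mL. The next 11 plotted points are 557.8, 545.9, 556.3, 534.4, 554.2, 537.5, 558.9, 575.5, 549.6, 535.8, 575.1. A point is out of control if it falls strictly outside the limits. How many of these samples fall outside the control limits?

2

Compare each point to [531.5, 561.9]: sample 8 = 575.5 > UCL; sample 11 = 575.1 > UCL.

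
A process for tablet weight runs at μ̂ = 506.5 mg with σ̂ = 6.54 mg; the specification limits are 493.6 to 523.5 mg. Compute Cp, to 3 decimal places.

0.762

Cp = (USL − LSL) / (6σ̂) = (523.5 − 493.6) / (6 × 6.54) = 29.9000 / 39.2400 = 0.7620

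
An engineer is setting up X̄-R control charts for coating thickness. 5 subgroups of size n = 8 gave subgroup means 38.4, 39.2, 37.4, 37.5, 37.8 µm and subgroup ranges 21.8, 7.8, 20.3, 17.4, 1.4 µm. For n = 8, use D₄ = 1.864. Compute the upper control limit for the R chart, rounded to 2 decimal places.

R̄ = (21.8 + 7.8 + 20.3 + 17.4 + 1.4) / 5 = 68.7000 / 5 = 13.7400
UCL_R = D₄·R̄ = 1.864 × 13.7400 = 25.6114

25.61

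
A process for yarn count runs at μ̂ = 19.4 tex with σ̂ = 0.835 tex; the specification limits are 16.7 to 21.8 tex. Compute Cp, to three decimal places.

Cp = (USL − LSL) / (6σ̂) = (21.8 − 16.7) / (6 × 0.835) = 5.1000 / 5.0100 = 1.0180

1.018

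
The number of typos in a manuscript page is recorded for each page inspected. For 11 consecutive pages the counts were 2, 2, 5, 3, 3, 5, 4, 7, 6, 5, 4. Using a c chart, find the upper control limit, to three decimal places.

10.317

c̄ = (2 + 2 + 5 + 3 + 3 + 5 + 4 + 7 + 6 + 5 + 4) / 11 = 46 / 11 = 4.1818
UCL = c̄ + 3√c̄ = 4.1818 + 3 × √4.1818 = 4.1818 + 3 × 2.0449 = 10.3167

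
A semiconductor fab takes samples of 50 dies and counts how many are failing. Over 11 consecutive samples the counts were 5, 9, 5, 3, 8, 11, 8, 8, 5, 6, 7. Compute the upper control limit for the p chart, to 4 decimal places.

0.2820

p̄ = Σdᵢ / (k·n) = 75 / (11 × 50) = 0.13636
UCL = p̄ + 3·√(p̄(1−p̄)/n) = 0.13636 + 3 × √(0.13636×0.86364/50) = 0.13636 + 3 × 0.04853 = 0.28196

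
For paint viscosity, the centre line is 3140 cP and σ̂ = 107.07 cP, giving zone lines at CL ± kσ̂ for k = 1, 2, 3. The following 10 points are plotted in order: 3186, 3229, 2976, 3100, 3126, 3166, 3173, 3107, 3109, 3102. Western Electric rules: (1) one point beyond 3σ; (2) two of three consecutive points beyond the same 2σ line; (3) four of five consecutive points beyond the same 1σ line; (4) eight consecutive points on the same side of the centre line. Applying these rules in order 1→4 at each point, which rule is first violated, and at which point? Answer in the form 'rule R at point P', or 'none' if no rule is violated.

none

Zone of each point (C = within 1σ̂, B = 1σ̂–2σ̂, A = 2σ̂–3σ̂, * = beyond 3σ̂; sign = side of CL): 1:+C, 2:+C, 3:-B, 4:-C, 5:-C, 6:+C, 7:+C, 8:-C, 9:-C, 10:-C
No rule fires across all 10 points.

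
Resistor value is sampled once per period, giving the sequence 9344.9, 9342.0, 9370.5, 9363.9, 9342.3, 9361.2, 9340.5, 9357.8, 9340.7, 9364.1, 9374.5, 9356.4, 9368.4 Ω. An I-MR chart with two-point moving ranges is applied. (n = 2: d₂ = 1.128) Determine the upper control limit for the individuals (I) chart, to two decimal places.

X̄ = (9344.9 + 9342.0 + 9370.5 + 9363.9 + 9342.3 + 9361.2 + 9340.5 + 9357.8 + 9340.7 + 9364.1 + 9374.5 + 9356.4 + 9368.4) / 13 = 9355.9385
Moving ranges: 2.9, 28.5, 6.6, 21.6, 18.9, 20.7, 17.3, 17.1, 23.4, 10.4, 18.1, 12.0; M̄R̄ = 197.5000 / 12 = 16.4583
UCL = X̄ + 3·M̄R̄/d₂ = 9355.9385 + 3 × 16.4583 / 1.128 = 9399.7106

9399.71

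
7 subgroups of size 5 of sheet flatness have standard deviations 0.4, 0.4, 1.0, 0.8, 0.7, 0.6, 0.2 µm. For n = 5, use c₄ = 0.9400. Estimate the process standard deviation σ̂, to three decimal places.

0.623

s̄ = (0.4 + 0.4 + 1.0 + 0.8 + 0.7 + 0.6 + 0.2) / 7 = 0.5857
σ̂ = s̄ / c₄ = 0.5857 / 0.9400 = 0.6231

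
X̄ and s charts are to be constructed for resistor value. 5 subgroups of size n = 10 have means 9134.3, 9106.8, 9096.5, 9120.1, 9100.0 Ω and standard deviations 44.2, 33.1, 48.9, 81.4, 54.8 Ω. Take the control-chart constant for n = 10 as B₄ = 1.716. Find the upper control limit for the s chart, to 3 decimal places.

s̄ = (44.2 + 33.1 + 48.9 + 81.4 + 54.8) / 5 = 52.4800
UCL_s = B₄·s̄ = 1.716 × 52.4800 = 90.0557

90.056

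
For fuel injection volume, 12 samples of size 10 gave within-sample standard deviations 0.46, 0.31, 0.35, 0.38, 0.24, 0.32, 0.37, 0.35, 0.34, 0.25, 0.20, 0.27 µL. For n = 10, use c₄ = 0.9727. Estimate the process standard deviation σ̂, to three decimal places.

0.329

s̄ = (0.46 + 0.31 + 0.35 + 0.38 + 0.24 + 0.32 + 0.37 + 0.35 + 0.34 + 0.25 + 0.20 + 0.27) / 12 = 0.3200
σ̂ = s̄ / c₄ = 0.3200 / 0.9727 = 0.3290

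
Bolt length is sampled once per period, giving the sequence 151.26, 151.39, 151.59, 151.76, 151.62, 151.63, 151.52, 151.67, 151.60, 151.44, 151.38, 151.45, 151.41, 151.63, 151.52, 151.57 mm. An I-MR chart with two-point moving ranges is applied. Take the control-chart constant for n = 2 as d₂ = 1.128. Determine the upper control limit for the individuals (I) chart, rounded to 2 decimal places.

X̄ = (151.26 + 151.39 + 151.59 + 151.76 + 151.62 + 151.63 + 151.52 + 151.67 + 151.60 + 151.44 + 151.38 + 151.45 + 151.41 + 151.63 + 151.52 + 151.57) / 16 = 151.5275
Moving ranges: 0.13, 0.20, 0.17, 0.14, 0.01, 0.11, 0.15, 0.07, 0.16, 0.06, 0.07, 0.04, 0.22, 0.11, 0.05; M̄R̄ = 1.6900 / 15 = 0.1127
UCL = X̄ + 3·M̄R̄/d₂ = 151.5275 + 3 × 0.1127 / 1.128 = 151.8271

151.83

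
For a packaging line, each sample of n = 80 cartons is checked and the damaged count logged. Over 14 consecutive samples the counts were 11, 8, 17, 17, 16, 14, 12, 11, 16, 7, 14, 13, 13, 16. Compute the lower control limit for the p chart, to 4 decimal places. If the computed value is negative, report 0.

p̄ = Σdᵢ / (k·n) = 185 / (14 × 80) = 0.16518
LCL = p̄ − 3·√(p̄(1−p̄)/n) = 0.16518 − 3 × 0.04152 = 0.04063

0.0406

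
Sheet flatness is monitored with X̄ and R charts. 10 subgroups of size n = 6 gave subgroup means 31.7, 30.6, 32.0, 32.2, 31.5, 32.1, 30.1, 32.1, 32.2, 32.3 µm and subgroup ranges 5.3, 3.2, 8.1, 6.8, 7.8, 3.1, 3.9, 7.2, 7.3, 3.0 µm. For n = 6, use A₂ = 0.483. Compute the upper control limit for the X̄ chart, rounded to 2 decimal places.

X̄̄ = (31.7 + 30.6 + 32.0 + 32.2 + 31.5 + 32.1 + 30.1 + 32.1 + 32.2 + 32.3) / 10 = 316.8000 / 10 = 31.6800
R̄ = (5.3 + 3.2 + 8.1 + 6.8 + 7.8 + 3.1 + 3.9 + 7.2 + 7.3 + 3.0) / 10 = 55.7000 / 10 = 5.5700
UCL = X̄̄ + A₂·R̄ = 31.6800 + 0.483 × 5.5700 = 34.3703

34.37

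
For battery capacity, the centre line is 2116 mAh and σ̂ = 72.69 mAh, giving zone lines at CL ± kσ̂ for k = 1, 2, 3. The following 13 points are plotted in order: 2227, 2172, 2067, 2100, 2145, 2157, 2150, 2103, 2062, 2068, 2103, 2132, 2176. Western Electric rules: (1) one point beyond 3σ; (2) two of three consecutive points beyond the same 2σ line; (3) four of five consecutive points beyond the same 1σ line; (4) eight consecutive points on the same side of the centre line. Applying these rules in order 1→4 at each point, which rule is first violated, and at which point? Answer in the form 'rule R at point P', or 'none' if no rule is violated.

Zone of each point (C = within 1σ̂, B = 1σ̂–2σ̂, A = 2σ̂–3σ̂, * = beyond 3σ̂; sign = side of CL): 1:+B, 2:+C, 3:-C, 4:-C, 5:+C, 6:+C, 7:+C, 8:-C, 9:-C, 10:-C, 11:-C, 12:+C, 13:+C
No rule fires across all 13 points.

none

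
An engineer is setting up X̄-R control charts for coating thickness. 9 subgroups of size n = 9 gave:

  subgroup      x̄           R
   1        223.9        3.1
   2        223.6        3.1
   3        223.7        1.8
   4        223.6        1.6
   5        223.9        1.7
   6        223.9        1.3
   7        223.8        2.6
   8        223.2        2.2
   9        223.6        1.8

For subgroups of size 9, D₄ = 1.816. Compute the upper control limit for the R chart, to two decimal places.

3.87

R̄ = (3.1 + 3.1 + 1.8 + 1.6 + 1.7 + 1.3 + 2.6 + 2.2 + 1.8) / 9 = 19.2000 / 9 = 2.1333
UCL_R = D₄·R̄ = 1.816 × 2.1333 = 3.8741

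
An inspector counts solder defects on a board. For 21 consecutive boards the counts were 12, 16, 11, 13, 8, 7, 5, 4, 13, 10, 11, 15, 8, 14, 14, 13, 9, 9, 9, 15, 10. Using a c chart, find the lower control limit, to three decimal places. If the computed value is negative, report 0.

c̄ = (12 + 16 + 11 + 13 + 8 + 7 + 5 + 4 + 13 + 10 + 11 + 15 + 8 + 14 + 14 + 13 + 9 + 9 + 9 + 15 + 10) / 21 = 226 / 21 = 10.7619
LCL = c̄ − 3√c̄ = 10.7619 − 3 × 3.2805 = 0.9203

0.920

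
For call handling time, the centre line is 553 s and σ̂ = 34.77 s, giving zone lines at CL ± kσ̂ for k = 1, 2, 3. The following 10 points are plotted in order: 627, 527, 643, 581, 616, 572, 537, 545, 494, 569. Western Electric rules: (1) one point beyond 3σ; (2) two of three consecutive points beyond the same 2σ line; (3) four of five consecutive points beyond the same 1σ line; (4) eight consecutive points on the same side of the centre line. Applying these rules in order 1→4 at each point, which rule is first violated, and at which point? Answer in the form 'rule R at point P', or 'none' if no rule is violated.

Zone of each point (C = within 1σ̂, B = 1σ̂–2σ̂, A = 2σ̂–3σ̂, * = beyond 3σ̂; sign = side of CL): 1:+A, 2:-C, 3:+A, 4:+C, 5:+B, 6:+C, 7:-C, 8:-C, 9:-B, 10:+C
Rule 2 (two of three consecutive points beyond the same 2σ limit) is satisfied at point 3.

rule 2 at point 3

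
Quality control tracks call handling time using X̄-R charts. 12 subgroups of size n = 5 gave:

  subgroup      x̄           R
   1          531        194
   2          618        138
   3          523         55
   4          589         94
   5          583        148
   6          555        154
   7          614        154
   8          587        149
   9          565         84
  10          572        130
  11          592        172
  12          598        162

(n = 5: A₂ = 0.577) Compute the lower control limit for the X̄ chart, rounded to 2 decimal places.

498.68

X̄̄ = (531 + 618 + 523 + 589 + 583 + 555 + 614 + 587 + 565 + 572 + 592 + 598) / 12 = 6927.0000 / 12 = 577.2500
R̄ = (194 + 138 + 55 + 94 + 148 + 154 + 154 + 149 + 84 + 130 + 172 + 162) / 12 = 1634.0000 / 12 = 136.1667
LCL = X̄̄ − A₂·R̄ = 577.2500 − 0.577 × 136.1667 = 498.6818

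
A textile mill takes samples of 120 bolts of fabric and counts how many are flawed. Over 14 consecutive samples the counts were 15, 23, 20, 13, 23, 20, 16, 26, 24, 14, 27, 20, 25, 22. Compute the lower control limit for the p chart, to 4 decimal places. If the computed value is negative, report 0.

0.0682

p̄ = Σdᵢ / (k·n) = 288 / (14 × 120) = 0.17143
LCL = p̄ − 3·√(p̄(1−p̄)/n) = 0.17143 − 3 × 0.03440 = 0.06821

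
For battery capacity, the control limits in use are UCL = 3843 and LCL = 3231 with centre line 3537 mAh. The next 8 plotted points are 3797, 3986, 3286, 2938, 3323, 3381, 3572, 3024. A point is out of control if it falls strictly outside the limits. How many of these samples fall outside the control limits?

Compare each point to [3231, 3843]: sample 2 = 3986 > UCL; sample 4 = 2938 < LCL; sample 8 = 3024 < LCL.

3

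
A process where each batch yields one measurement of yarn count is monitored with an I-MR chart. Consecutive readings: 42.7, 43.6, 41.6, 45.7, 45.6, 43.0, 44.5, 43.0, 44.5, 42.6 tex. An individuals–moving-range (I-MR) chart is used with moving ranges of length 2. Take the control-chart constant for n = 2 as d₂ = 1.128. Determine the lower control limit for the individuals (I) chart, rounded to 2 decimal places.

38.92

X̄ = (42.7 + 43.6 + 41.6 + 45.7 + 45.6 + 43.0 + 44.5 + 43.0 + 44.5 + 42.6) / 10 = 43.6800
Moving ranges: 0.9, 2.0, 4.1, 0.1, 2.6, 1.5, 1.5, 1.5, 1.9; M̄R̄ = 16.1000 / 9 = 1.7889
LCL = X̄ − 3·M̄R̄/d₂ = 43.6800 − 3 × 1.7889 / 1.128 = 38.9223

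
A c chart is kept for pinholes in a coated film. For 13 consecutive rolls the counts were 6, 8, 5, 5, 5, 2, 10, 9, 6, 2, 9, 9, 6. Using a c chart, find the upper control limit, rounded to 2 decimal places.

c̄ = (6 + 8 + 5 + 5 + 5 + 2 + 10 + 9 + 6 + 2 + 9 + 9 + 6) / 13 = 82 / 13 = 6.3077
UCL = c̄ + 3√c̄ = 6.3077 + 3 × √6.3077 = 6.3077 + 3 × 2.5115 = 13.8422

13.84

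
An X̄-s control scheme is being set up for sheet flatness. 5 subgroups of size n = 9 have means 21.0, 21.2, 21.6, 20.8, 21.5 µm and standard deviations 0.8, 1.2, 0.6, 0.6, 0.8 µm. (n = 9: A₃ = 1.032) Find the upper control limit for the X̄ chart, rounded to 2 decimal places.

X̄̄ = (21.0 + 21.2 + 21.6 + 20.8 + 21.5) / 5 = 21.2200
s̄ = (0.8 + 1.2 + 0.6 + 0.6 + 0.8) / 5 = 0.8000
UCL = X̄̄ + A₃·s̄ = 21.2200 + 1.032 × 0.8000 = 22.0456

22.05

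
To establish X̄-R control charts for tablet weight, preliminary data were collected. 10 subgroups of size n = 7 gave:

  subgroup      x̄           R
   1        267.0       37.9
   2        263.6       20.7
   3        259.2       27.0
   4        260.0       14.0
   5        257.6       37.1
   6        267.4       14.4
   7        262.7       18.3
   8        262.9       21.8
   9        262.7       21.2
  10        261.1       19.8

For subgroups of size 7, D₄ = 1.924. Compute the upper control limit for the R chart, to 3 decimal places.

R̄ = (37.9 + 20.7 + 27.0 + 14.0 + 37.1 + 14.4 + 18.3 + 21.8 + 21.2 + 19.8) / 10 = 232.2000 / 10 = 23.2200
UCL_R = D₄·R̄ = 1.924 × 23.2200 = 44.6753

44.675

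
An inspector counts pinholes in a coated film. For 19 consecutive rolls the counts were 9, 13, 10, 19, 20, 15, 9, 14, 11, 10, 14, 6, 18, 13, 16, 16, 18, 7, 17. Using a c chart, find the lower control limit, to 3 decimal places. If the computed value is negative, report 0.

2.431

c̄ = (9 + 13 + 10 + 19 + 20 + 15 + 9 + 14 + 11 + 10 + 14 + 6 + 18 + 13 + 16 + 16 + 18 + 7 + 17) / 19 = 255 / 19 = 13.4211
LCL = c̄ − 3√c̄ = 13.4211 − 3 × 3.6635 = 2.4306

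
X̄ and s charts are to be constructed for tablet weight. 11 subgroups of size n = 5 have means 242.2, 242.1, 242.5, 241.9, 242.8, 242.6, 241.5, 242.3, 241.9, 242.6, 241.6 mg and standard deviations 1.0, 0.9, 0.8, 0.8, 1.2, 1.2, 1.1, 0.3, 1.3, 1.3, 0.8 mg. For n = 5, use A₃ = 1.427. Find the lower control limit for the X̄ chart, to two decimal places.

240.79

X̄̄ = (242.2 + 242.1 + 242.5 + 241.9 + 242.8 + 242.6 + 241.5 + 242.3 + 241.9 + 242.6 + 241.6) / 11 = 242.1818
s̄ = (1.0 + 0.9 + 0.8 + 0.8 + 1.2 + 1.2 + 1.1 + 0.3 + 1.3 + 1.3 + 0.8) / 11 = 0.9727
LCL = X̄̄ − A₃·s̄ = 242.1818 − 1.427 × 0.9727 = 240.7937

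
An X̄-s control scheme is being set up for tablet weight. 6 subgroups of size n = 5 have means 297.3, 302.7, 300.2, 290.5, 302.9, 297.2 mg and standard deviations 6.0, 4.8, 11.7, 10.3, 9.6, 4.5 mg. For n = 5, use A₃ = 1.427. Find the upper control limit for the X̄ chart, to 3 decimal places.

X̄̄ = (297.3 + 302.7 + 300.2 + 290.5 + 302.9 + 297.2) / 6 = 298.4667
s̄ = (6.0 + 4.8 + 11.7 + 10.3 + 9.6 + 4.5) / 6 = 7.8167
UCL = X̄̄ + A₃·s̄ = 298.4667 + 1.427 × 7.8167 = 309.6210

309.621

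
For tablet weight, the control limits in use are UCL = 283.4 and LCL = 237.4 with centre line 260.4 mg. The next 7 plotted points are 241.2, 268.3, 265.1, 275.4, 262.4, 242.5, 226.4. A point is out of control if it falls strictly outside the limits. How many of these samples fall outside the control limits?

1

Compare each point to [237.4, 283.4]: sample 7 = 226.4 < LCL.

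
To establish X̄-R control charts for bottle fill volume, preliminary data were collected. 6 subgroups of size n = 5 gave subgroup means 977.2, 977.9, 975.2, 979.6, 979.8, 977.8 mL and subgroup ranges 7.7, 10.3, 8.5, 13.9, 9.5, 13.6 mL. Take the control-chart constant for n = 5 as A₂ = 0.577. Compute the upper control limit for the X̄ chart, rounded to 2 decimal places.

984.02

X̄̄ = (977.2 + 977.9 + 975.2 + 979.6 + 979.8 + 977.8) / 6 = 5867.5000 / 6 = 977.9167
R̄ = (7.7 + 10.3 + 8.5 + 13.9 + 9.5 + 13.6) / 6 = 63.5000 / 6 = 10.5833
UCL = X̄̄ + A₂·R̄ = 977.9167 + 0.577 × 10.5833 = 984.0232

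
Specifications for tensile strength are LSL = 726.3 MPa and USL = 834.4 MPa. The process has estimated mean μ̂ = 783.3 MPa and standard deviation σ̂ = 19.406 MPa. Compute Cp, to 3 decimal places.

0.928

Cp = (USL − LSL) / (6σ̂) = (834.4 − 726.3) / (6 × 19.406) = 108.1000 / 116.4360 = 0.9284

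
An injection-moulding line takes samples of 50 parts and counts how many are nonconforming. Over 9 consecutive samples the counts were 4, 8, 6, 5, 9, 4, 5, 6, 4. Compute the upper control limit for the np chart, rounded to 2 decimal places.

p̄ = Σdᵢ / (k·n) = 51 / (9 × 50) = 0.11333
UCL = np̄ + 3·√(np̄(1−p̄)) = 5.6667 + 3 × √(5.6667×0.88667) = 5.6667 + 3 × 2.2415 = 12.3912

12.39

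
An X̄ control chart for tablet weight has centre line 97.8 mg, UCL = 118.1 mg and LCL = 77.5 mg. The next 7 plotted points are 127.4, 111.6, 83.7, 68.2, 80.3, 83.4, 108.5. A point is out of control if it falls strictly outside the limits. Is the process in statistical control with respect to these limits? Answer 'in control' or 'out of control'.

Compare each point to [77.5, 118.1]: sample 1 = 127.4 > UCL; sample 4 = 68.2 < LCL.

out of control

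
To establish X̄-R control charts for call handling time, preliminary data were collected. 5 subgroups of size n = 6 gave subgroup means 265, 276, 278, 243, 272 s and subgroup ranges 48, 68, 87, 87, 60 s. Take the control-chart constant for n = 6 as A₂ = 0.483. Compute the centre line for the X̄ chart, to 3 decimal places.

266.800

X̄̄ = (265 + 276 + 278 + 243 + 272) / 5 = 1334.0000 / 5 = 266.8000
CL = X̄̄ = 266.8000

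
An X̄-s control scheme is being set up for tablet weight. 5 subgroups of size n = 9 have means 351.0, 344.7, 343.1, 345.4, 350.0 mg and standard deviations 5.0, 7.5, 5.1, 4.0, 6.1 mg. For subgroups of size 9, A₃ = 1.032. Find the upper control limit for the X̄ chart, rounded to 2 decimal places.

X̄̄ = (351.0 + 344.7 + 343.1 + 345.4 + 350.0) / 5 = 346.8400
s̄ = (5.0 + 7.5 + 5.1 + 4.0 + 6.1) / 5 = 5.5400
UCL = X̄̄ + A₃·s̄ = 346.8400 + 1.032 × 5.5400 = 352.5573

352.56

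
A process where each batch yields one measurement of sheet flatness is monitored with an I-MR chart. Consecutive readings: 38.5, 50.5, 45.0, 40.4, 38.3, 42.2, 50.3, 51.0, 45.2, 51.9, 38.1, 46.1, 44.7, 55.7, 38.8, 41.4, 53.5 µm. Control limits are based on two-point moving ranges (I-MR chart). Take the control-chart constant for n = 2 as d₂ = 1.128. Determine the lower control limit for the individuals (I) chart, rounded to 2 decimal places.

X̄ = (38.5 + 50.5 + 45.0 + 40.4 + 38.3 + 42.2 + 50.3 + 51.0 + 45.2 + 51.9 + 38.1 + 46.1 + 44.7 + 55.7 + 38.8 + 41.4 + 53.5) / 17 = 45.3882
Moving ranges: 12.0, 5.5, 4.6, 2.1, 3.9, 8.1, 0.7, 5.8, 6.7, 13.8, 8.0, 1.4, 11.0, 16.9, 2.6, 12.1; M̄R̄ = 115.2000 / 16 = 7.2000
LCL = X̄ − 3·M̄R̄/d₂ = 45.3882 − 3 × 7.2000 / 1.128 = 26.2393

26.24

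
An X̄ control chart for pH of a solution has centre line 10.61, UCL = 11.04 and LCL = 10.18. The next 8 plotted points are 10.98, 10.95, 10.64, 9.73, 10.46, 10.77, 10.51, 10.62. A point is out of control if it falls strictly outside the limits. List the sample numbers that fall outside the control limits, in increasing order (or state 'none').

4

Compare each point to [10.18, 11.04]: sample 4 = 9.73 < LCL.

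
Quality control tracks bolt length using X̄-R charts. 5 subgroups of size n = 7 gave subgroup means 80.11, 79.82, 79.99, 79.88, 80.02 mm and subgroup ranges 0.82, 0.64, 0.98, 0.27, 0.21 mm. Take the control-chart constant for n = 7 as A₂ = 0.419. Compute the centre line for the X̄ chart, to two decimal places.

79.96

X̄̄ = (80.11 + 79.82 + 79.99 + 79.88 + 80.02) / 5 = 399.8200 / 5 = 79.9640
CL = X̄̄ = 79.9640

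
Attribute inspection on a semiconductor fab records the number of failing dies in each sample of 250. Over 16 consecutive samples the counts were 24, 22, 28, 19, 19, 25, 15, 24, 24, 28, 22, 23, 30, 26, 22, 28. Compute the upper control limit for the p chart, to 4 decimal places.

p̄ = Σdᵢ / (k·n) = 379 / (16 × 250) = 0.09475
UCL = p̄ + 3·√(p̄(1−p̄)/n) = 0.09475 + 3 × √(0.09475×0.90525/250) = 0.09475 + 3 × 0.01852 = 0.15032

0.1503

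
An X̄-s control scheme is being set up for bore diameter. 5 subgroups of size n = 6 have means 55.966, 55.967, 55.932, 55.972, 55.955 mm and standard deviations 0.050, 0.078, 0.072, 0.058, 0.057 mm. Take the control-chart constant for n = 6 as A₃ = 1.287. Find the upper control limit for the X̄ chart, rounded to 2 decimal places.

X̄̄ = (55.966 + 55.967 + 55.932 + 55.972 + 55.955) / 5 = 55.9584
s̄ = (0.050 + 0.078 + 0.072 + 0.058 + 0.057) / 5 = 0.0630
UCL = X̄̄ + A₃·s̄ = 55.9584 + 1.287 × 0.0630 = 56.0395

56.04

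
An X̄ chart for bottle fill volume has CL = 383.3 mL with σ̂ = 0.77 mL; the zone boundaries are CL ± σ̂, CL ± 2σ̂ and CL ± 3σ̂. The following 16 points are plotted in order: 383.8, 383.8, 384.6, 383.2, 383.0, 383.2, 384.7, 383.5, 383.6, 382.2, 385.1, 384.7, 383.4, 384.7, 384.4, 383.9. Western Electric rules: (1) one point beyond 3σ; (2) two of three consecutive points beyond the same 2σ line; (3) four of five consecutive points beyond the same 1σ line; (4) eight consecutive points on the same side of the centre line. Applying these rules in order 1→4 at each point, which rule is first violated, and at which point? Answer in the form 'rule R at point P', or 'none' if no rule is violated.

rule 3 at point 15

Zone of each point (C = within 1σ̂, B = 1σ̂–2σ̂, A = 2σ̂–3σ̂, * = beyond 3σ̂; sign = side of CL): 1:+C, 2:+C, 3:+B, 4:-C, 5:-C, 6:-C, 7:+B, 8:+C, 9:+C, 10:-B, 11:+A, 12:+B, 13:+C, 14:+B, 15:+B, 16:+C
Rule 3 (four of five consecutive points beyond the same 1σ limit) is satisfied at point 15.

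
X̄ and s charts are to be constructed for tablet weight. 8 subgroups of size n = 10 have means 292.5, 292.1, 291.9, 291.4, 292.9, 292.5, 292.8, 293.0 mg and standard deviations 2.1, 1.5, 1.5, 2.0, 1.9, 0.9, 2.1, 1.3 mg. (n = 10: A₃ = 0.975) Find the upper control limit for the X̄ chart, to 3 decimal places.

294.008

X̄̄ = (292.5 + 292.1 + 291.9 + 291.4 + 292.9 + 292.5 + 292.8 + 293.0) / 8 = 292.3875
s̄ = (2.1 + 1.5 + 1.5 + 2.0 + 1.9 + 0.9 + 2.1 + 1.3) / 8 = 1.6625
UCL = X̄̄ + A₃·s̄ = 292.3875 + 0.975 × 1.6625 = 294.0084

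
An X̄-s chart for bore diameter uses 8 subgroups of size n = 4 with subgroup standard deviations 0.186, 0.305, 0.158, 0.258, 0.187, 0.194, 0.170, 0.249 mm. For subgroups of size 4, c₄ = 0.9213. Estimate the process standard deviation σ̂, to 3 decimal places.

s̄ = (0.186 + 0.305 + 0.158 + 0.258 + 0.187 + 0.194 + 0.170 + 0.249) / 8 = 0.2134
σ̂ = s̄ / c₄ = 0.2134 / 0.9213 = 0.2316

0.232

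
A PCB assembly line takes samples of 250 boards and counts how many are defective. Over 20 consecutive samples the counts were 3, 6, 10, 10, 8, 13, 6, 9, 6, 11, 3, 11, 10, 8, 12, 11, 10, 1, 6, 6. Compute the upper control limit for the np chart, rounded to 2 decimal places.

16.35

p̄ = Σdᵢ / (k·n) = 160 / (20 × 250) = 0.03200
UCL = np̄ + 3·√(np̄(1−p̄)) = 8.0000 + 3 × √(8.0000×0.96800) = 8.0000 + 3 × 2.7828 = 16.3484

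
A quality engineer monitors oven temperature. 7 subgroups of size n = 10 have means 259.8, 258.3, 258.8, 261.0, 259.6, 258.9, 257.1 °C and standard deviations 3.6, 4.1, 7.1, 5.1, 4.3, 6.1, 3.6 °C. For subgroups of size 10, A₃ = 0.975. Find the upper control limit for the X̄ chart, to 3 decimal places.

263.793

X̄̄ = (259.8 + 258.3 + 258.8 + 261.0 + 259.6 + 258.9 + 257.1) / 7 = 259.0714
s̄ = (3.6 + 4.1 + 7.1 + 5.1 + 4.3 + 6.1 + 3.6) / 7 = 4.8429
UCL = X̄̄ + A₃·s̄ = 259.0714 + 0.975 × 4.8429 = 263.7932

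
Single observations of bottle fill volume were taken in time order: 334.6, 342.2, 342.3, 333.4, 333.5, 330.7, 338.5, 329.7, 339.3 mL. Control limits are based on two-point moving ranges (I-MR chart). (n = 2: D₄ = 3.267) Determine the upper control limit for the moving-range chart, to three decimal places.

18.663

Moving ranges: 7.6, 0.1, 8.9, 0.1, 2.8, 7.8, 8.8, 9.6; M̄R̄ = 45.7000 / 8 = 5.7125
UCL_MR = D₄·M̄R̄ = 3.267 × 5.7125 = 18.6627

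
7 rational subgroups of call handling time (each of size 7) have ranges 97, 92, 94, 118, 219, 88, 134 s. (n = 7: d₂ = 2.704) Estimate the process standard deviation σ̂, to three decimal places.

44.484

R̄ = (97 + 92 + 94 + 118 + 219 + 88 + 134) / 7 = 120.2857
σ̂ = R̄ / d₂ = 120.2857 / 2.704 = 44.4844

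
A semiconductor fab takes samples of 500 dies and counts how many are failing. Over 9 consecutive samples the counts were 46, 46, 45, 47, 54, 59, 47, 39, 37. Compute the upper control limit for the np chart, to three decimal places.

66.181

p̄ = Σdᵢ / (k·n) = 420 / (9 × 500) = 0.09333
UCL = np̄ + 3·√(np̄(1−p̄)) = 46.6667 + 3 × √(46.6667×0.90667) = 46.6667 + 3 × 6.5047 = 66.1808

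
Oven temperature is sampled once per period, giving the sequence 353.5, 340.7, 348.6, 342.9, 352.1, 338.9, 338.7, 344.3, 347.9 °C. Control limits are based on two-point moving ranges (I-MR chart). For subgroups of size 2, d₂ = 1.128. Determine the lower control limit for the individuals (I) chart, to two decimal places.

X̄ = (353.5 + 340.7 + 348.6 + 342.9 + 352.1 + 338.9 + 338.7 + 344.3 + 347.9) / 9 = 345.2889
Moving ranges: 12.8, 7.9, 5.7, 9.2, 13.2, 0.2, 5.6, 3.6; M̄R̄ = 58.2000 / 8 = 7.2750
LCL = X̄ − 3·M̄R̄/d₂ = 345.2889 − 3 × 7.2750 / 1.128 = 325.9405

325.94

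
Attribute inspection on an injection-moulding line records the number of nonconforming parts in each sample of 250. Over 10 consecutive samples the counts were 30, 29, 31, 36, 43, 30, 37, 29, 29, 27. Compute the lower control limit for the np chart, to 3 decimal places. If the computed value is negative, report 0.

p̄ = Σdᵢ / (k·n) = 321 / (10 × 250) = 0.12840
LCL = np̄ − 3·√(np̄(1−p̄)) = 32.1000 − 3 × 5.2895 = 16.2316

16.232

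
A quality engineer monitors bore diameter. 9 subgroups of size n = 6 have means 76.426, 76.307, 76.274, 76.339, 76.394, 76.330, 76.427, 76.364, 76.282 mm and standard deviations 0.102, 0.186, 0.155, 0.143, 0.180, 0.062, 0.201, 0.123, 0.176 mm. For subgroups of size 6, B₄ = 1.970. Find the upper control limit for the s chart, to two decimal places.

0.29

s̄ = (0.102 + 0.186 + 0.155 + 0.143 + 0.180 + 0.062 + 0.201 + 0.123 + 0.176) / 9 = 0.1476
UCL_s = B₄·s̄ = 1.970 × 0.1476 = 0.2907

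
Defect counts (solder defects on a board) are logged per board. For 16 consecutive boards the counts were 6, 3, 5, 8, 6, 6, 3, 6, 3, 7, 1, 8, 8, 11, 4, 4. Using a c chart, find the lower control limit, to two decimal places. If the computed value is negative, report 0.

0.00

c̄ = (6 + 3 + 5 + 8 + 6 + 6 + 3 + 6 + 3 + 7 + 1 + 8 + 8 + 11 + 4 + 4) / 16 = 89 / 16 = 5.5625
LCL = c̄ − 3√c̄ = 5.5625 − 3 × 2.3585 = -1.5130 → 0 (cannot be negative)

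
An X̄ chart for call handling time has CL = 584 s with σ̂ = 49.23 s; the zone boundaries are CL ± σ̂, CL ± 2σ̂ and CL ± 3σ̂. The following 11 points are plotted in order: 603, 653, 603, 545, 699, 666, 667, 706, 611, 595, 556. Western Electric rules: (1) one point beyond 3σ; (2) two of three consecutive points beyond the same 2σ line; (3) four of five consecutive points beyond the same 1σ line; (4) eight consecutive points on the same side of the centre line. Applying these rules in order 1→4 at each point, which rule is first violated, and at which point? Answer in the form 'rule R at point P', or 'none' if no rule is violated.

Zone of each point (C = within 1σ̂, B = 1σ̂–2σ̂, A = 2σ̂–3σ̂, * = beyond 3σ̂; sign = side of CL): 1:+C, 2:+B, 3:+C, 4:-C, 5:+A, 6:+B, 7:+B, 8:+A, 9:+C, 10:+C, 11:-C
Rule 3 (four of five consecutive points beyond the same 1σ limit) is satisfied at point 8.

rule 3 at point 8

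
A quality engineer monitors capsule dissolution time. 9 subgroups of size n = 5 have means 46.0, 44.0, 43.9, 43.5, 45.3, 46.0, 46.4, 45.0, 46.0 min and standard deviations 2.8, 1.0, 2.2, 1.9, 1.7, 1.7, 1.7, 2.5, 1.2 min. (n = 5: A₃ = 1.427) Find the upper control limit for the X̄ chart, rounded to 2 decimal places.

47.77

X̄̄ = (46.0 + 44.0 + 43.9 + 43.5 + 45.3 + 46.0 + 46.4 + 45.0 + 46.0) / 9 = 45.1222
s̄ = (2.8 + 1.0 + 2.2 + 1.9 + 1.7 + 1.7 + 1.7 + 2.5 + 1.2) / 9 = 1.8556
UCL = X̄̄ + A₃·s̄ = 45.1222 + 1.427 × 1.8556 = 47.7701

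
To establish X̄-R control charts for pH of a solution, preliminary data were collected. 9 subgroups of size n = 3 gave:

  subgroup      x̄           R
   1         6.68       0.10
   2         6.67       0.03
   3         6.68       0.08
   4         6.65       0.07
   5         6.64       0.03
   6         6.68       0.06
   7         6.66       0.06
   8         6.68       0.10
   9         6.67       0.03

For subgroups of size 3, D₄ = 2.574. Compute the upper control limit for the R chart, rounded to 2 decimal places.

R̄ = (0.10 + 0.03 + 0.08 + 0.07 + 0.03 + 0.06 + 0.06 + 0.10 + 0.03) / 9 = 0.5600 / 9 = 0.0622
UCL_R = D₄·R̄ = 2.574 × 0.0622 = 0.1602

0.16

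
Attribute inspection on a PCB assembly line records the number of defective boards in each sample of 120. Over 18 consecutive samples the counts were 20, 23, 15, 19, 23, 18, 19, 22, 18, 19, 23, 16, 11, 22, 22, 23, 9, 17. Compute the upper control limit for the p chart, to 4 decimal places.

0.2566

p̄ = Σdᵢ / (k·n) = 339 / (18 × 120) = 0.15694
UCL = p̄ + 3·√(p̄(1−p̄)/n) = 0.15694 + 3 × √(0.15694×0.84306/120) = 0.15694 + 3 × 0.03321 = 0.25656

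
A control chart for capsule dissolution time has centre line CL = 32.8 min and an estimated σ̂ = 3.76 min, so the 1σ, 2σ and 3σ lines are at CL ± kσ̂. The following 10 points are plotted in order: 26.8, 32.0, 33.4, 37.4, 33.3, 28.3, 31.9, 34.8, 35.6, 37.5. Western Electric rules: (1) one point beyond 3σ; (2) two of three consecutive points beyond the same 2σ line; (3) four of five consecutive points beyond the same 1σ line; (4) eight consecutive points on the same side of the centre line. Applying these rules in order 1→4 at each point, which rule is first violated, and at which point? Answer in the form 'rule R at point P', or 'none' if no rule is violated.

none

Zone of each point (C = within 1σ̂, B = 1σ̂–2σ̂, A = 2σ̂–3σ̂, * = beyond 3σ̂; sign = side of CL): 1:-B, 2:-C, 3:+C, 4:+B, 5:+C, 6:-B, 7:-C, 8:+C, 9:+C, 10:+B
No rule fires across all 10 points.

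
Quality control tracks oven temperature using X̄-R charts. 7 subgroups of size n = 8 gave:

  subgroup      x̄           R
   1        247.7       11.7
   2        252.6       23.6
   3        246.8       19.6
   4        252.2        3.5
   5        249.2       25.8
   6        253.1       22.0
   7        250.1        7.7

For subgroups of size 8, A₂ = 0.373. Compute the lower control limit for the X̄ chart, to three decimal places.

244.174

X̄̄ = (247.7 + 252.6 + 246.8 + 252.2 + 249.2 + 253.1 + 250.1) / 7 = 1751.7000 / 7 = 250.2429
R̄ = (11.7 + 23.6 + 19.6 + 3.5 + 25.8 + 22.0 + 7.7) / 7 = 113.9000 / 7 = 16.2714
LCL = X̄̄ − A₂·R̄ = 250.2429 − 0.373 × 16.2714 = 244.1736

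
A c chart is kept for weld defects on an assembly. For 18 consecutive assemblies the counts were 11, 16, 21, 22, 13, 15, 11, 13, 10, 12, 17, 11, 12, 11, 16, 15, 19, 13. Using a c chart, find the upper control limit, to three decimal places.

c̄ = (11 + 16 + 21 + 22 + 13 + 15 + 11 + 13 + 10 + 12 + 17 + 11 + 12 + 11 + 16 + 15 + 19 + 13) / 18 = 258 / 18 = 14.3333
UCL = c̄ + 3√c̄ = 14.3333 + 3 × √14.3333 = 14.3333 + 3 × 3.7859 = 25.6912

25.691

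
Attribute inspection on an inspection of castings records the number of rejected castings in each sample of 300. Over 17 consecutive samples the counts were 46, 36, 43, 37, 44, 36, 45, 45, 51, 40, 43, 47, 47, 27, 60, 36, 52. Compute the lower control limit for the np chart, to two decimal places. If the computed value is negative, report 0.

p̄ = Σdᵢ / (k·n) = 735 / (17 × 300) = 0.14412
LCL = np̄ − 3·√(np̄(1−p̄)) = 43.2353 − 3 × 6.0831 = 24.9859

24.99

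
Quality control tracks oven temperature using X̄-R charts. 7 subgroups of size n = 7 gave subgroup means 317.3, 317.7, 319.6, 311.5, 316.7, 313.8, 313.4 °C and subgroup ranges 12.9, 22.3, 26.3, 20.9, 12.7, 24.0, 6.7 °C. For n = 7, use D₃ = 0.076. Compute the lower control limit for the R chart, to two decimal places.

R̄ = (12.9 + 22.3 + 26.3 + 20.9 + 12.7 + 24.0 + 6.7) / 7 = 125.8000 / 7 = 17.9714
LCL_R = D₃·R̄ = 0.076 × 17.9714 = 1.3658

1.37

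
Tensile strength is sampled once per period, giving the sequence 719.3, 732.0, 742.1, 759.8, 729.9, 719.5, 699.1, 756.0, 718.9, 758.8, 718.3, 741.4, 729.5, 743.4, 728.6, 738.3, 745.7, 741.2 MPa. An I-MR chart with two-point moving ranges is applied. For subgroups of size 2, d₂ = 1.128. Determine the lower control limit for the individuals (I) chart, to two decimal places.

X̄ = (719.3 + 732.0 + 742.1 + 759.8 + 729.9 + 719.5 + 699.1 + 756.0 + 718.9 + 758.8 + 718.3 + 741.4 + 729.5 + 743.4 + 728.6 + 738.3 + 745.7 + 741.2) / 18 = 734.5444
Moving ranges: 12.7, 10.1, 17.7, 29.9, 10.4, 20.4, 56.9, 37.1, 39.9, 40.5, 23.1, 11.9, 13.9, 14.8, 9.7, 7.4, 4.5; M̄R̄ = 360.9000 / 17 = 21.2294
LCL = X̄ − 3·M̄R̄/d₂ = 734.5444 − 3 × 21.2294 / 1.128 = 678.0832

678.08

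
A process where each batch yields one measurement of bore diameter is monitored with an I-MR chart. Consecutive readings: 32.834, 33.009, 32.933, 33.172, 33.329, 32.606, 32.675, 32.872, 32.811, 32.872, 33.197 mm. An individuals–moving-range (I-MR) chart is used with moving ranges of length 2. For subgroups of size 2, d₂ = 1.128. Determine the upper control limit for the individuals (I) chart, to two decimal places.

33.49

X̄ = (32.834 + 33.009 + 32.933 + 33.172 + 33.329 + 32.606 + 32.675 + 32.872 + 32.811 + 32.872 + 33.197) / 11 = 32.9373
Moving ranges: 0.175, 0.076, 0.239, 0.157, 0.723, 0.069, 0.197, 0.061, 0.061, 0.325; M̄R̄ = 2.0830 / 10 = 0.2083
UCL = X̄ + 3·M̄R̄/d₂ = 32.9373 + 3 × 0.2083 / 1.128 = 33.4913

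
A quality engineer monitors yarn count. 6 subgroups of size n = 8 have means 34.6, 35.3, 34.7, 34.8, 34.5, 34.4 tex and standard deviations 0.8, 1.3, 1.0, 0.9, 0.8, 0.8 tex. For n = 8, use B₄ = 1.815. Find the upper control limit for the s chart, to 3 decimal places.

1.694

s̄ = (0.8 + 1.3 + 1.0 + 0.9 + 0.8 + 0.8) / 6 = 0.9333
UCL_s = B₄·s̄ = 1.815 × 0.9333 = 1.6940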